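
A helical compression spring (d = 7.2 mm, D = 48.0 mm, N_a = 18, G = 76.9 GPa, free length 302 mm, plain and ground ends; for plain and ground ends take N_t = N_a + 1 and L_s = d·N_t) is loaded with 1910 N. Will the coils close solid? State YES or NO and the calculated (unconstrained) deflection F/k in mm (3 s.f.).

k = Gd⁴/(8D³N_a) = (76.9×10³)(7.2⁴)/(8·48.0³·18) = 12.977 N/mm
N_t = 19; L_s = 7.2·19 = 136.8 mm; δ_solid = L₀ − L_s = 302 − 136.8 = 165.2 mm
δ = F/k = 1910/12.977 = 147.18 mm
δ < δ_solid → spring does not go solid

NO, δ = 147 mm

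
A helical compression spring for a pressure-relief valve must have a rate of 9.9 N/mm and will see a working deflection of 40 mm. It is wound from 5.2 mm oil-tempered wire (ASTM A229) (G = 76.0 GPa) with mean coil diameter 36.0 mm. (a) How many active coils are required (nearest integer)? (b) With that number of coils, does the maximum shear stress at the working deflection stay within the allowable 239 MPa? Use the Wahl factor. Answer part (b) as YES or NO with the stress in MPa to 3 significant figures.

(a) 15 coils; (b) NO, τ_max = 315 MPa

N_a = Gd⁴/(8D³k) = (76.0×10³)(5.2⁴)/(8·36.0³·9.9) = 15.04 → N_a = 15
Actual rate k = Gd⁴/(8D³·15) = 9.9252 N/mm
Working load F = kδ = 9.9252·40 = 397.01 N
C = 36.0/5.2 = 6.9231; K_W = (4C−1)/(4C−4)+0.615/C = 1.2155
τ_max = K_W·8FD/(πd³) = 1.2155·258.84 = 314.61 MPa
τ_max > 239 MPa → exceeds allowable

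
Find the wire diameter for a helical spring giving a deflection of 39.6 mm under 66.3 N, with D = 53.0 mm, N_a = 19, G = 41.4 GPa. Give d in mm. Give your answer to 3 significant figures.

5.50 mm

Required rate k = F/δ = 66.3/39.6 = 1.6742 N/mm
d = (8D³N_a·k / G)^(1/4) = (8·53.0³·19·1.6742 / (41.4×10³))^0.25
  = (915.14)^0.25 = 5.5001 mm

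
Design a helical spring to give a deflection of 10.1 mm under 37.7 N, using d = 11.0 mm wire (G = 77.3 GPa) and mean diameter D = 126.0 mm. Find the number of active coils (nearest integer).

Required rate k = F/δ = 37.7/10.1 = 3.7327 N/mm
N_a = Gd⁴/(8D³k) = (77.3×10³ × 11.0⁴)/(8 × 126.0³ × 3.7327)
    = 1.13175e+09 / 5.9734e+07 = 18.95 → 19 coils

19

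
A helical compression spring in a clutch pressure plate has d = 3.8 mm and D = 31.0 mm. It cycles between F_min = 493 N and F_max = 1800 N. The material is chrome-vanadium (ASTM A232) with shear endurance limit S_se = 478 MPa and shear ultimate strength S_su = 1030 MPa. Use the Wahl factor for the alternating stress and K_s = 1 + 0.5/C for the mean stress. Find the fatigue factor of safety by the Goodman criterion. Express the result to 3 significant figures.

0.249

C = D/d = 31.0/3.8 = 8.1579; K_W = (4C−1)/(4C−4)+0.615/C = 1.1802; K_s = 1+0.5/C = 1.0613
F_a = (F_max−F_min)/2 = 653.5 N; F_m = (F_max+F_min)/2 = 1146.5 N
τ_a = K_W·8F_aD/(πd³) = 1.1802 × 940.15 = 1109.5 MPa
τ_m = K_s·8F_mD/(πd³) = 1.0613 × 1649.4 = 1750.5 MPa
Goodman: 1/n_f = τ_a/S_se + τ_m/S_su = 1109.5/478 + 1750.5/1030 = 2.32120 + 1.69950 = 4.0207
n_f = 1/4.0207 = 0.2487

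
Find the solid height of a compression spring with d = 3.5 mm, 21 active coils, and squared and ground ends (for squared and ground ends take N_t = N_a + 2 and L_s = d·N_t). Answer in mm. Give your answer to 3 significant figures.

squared and ground ends: N_t = N_a + 2 = 21 + 2 = 23
L_s = d·N_t = 3.5 × 23 = 80.5 mm

80.5 mm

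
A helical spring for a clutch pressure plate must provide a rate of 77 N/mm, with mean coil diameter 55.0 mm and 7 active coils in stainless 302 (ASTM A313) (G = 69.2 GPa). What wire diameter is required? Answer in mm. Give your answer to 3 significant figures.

10.1 mm

d = (8D³N_a·k / G)^(1/4) = (8·55.0³·7·77 / (69.2×10³))^0.25
  = (10367)^0.25 = 10.0906 mm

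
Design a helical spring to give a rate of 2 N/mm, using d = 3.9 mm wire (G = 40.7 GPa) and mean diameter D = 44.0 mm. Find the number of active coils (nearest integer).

7

N_a = Gd⁴/(8D³k) = (40.7×10³ × 3.9⁴)/(8 × 44.0³ × 2)
    = 9.4157e+06 / 1.36294e+06 = 6.908 → 7 coils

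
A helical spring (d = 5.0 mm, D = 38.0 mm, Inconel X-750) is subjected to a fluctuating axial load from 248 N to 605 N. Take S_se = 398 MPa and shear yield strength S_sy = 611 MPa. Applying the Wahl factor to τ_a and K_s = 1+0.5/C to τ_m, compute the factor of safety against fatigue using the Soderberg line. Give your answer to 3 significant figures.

1.01

C = D/d = 38.0/5.0 = 7.6000; K_W = (4C−1)/(4C−4)+0.615/C = 1.1946; K_s = 1+0.5/C = 1.0658
F_a = (F_max−F_min)/2 = 178.5 N; F_m = (F_max+F_min)/2 = 426.5 N
τ_a = K_W·8F_aD/(πd³) = 1.1946 × 138.18 = 165.07 MPa
τ_m = K_s·8F_mD/(πd³) = 1.0658 × 330.17 = 351.89 MPa
Soderberg: 1/n_f = τ_a/S_se + τ_m/S_sy = 165.07/398 + 351.89/611 = 0.41474 + 0.57592 = 0.99066
n_f = 1/0.99066 = 1.009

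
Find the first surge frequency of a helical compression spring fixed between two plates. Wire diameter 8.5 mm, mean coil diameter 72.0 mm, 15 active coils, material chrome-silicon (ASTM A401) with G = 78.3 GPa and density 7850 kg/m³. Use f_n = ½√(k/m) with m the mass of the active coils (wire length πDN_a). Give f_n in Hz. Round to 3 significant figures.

38.9 Hz

k = Gd⁴/(8D³N_a) = (78.3×10³)(8.5⁴)/(8·72.0³·15) = 9.1255 N/mm = 9125.5 N/m
Wire length L = πDN_a = π·72.0·15 = 3392.9 mm
m = ρ·(πd²/4)·L = 7850 × 56.745×10⁻⁶ m² × 3.3929 m = 1.5114 kg
f_n = ½√(k/m) = 0.5·√(9125.5/1.5114) = 0.5·√(6037.9) = 38.852 Hz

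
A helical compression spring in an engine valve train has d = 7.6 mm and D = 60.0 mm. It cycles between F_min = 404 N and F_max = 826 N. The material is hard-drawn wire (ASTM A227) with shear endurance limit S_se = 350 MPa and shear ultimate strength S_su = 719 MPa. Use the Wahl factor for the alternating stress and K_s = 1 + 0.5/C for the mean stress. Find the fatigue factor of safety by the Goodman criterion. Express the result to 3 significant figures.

1.77

C = D/d = 60.0/7.6 = 7.8947; K_W = (4C−1)/(4C−4)+0.615/C = 1.1867; K_s = 1+0.5/C = 1.0633
F_a = (F_max−F_min)/2 = 211 N; F_m = (F_max+F_min)/2 = 615 N
τ_a = K_W·8F_aD/(πd³) = 1.1867 × 73.44 = 87.15 MPa
τ_m = K_s·8F_mD/(πd³) = 1.0633 × 214.06 = 227.61 MPa
Goodman: 1/n_f = τ_a/S_se + τ_m/S_su = 87.15/350 + 227.61/719 = 0.24900 + 0.31657 = 0.56557
n_f = 1/0.56557 = 1.768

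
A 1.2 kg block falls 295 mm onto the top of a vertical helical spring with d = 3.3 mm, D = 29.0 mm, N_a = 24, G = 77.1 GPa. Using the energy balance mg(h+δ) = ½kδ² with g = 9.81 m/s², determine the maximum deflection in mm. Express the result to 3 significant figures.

66.0 mm

k = Gd⁴/(8D³N_a) = (77.1×10³)(3.3⁴)/(8·29.0³·24) = 1.9526 N/mm
W = mg = 1.2 × 9.81 = 11.772 N
½kδ² − Wδ − Wh = 0 → δ = (W + √(W² + 2kWh))/k
δ = (11.772 + √(138.58 + 13561.8))/1.9526 = (11.772 + 117.05)/1.9526 = 65.974 mm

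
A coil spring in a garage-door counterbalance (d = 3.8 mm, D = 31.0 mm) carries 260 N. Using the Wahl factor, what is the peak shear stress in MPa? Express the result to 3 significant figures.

Spring index C = D/d = 31.0/3.8 = 8.1579
K_W = (4C−1)/(4C−4) + 0.615/C = 31.632/28.632 + 0.0754 = 1.1802
τ₀ = 8FD/(πd³) = 8·260·31.0/(π·3.8³) = 64480/172.39 = 374.05 MPa
τ_max = K·τ₀ = 1.1802 × 374.05 = 441.44 MPa

441 MPa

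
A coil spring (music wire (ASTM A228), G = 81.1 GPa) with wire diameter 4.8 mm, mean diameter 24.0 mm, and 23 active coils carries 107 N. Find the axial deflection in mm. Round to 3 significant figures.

k = Gd⁴/(8D³N_a) = (81.1×10³)(4.8⁴)/(8·24.0³·23) = 16.925 N/mm
δ = F/k = 107 / 16.925 = 6.3219 mm

6.32 mm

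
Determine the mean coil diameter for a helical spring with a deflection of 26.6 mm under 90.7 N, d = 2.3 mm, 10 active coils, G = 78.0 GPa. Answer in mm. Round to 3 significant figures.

Required rate k = F/δ = 90.7/26.6 = 3.4098 N/mm
D = (Gd⁴/(8N_a·k))^(1/3) = (78.0×10³·2.3⁴/(8·10·3.4098))^(1/3)
  = (8001.85)^(1/3) = 20.0015 mm

20.0 mm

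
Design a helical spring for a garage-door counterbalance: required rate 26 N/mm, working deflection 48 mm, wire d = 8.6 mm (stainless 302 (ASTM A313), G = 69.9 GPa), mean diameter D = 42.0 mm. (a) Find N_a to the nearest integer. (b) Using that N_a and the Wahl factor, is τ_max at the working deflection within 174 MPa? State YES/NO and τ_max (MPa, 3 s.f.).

N_a = Gd⁴/(8D³k) = (69.9×10³)(8.6⁴)/(8·42.0³·26) = 24.81 → N_a = 25
Actual rate k = Gd⁴/(8D³·25) = 25.804 N/mm
Working load F = kδ = 25.804·48 = 1238.6 N
C = 42.0/8.6 = 4.8837; K_W = (4C−1)/(4C−4)+0.615/C = 1.3190
τ_max = K_W·8FD/(πd³) = 1.3190·208.27 = 274.72 MPa
τ_max > 174 MPa → exceeds allowable

(a) 25 coils; (b) NO, τ_max = 275 MPa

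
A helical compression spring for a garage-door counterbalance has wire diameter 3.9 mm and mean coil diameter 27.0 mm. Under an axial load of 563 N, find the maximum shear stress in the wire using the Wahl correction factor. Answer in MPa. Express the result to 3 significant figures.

Spring index C = D/d = 27.0/3.9 = 6.9231
K_W = (4C−1)/(4C−4) + 0.615/C = 26.692/23.692 + 0.0888 = 1.2155
τ₀ = 8FD/(πd³) = 8·563·27.0/(π·3.9³) = 121608/186.36 = 652.56 MPa
τ_max = K·τ₀ = 1.2155 × 652.56 = 793.15 MPa

793 MPa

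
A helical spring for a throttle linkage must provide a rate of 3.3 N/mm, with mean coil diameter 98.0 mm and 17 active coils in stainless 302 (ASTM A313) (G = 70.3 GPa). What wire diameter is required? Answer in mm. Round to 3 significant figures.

d = (8D³N_a·k / G)^(1/4) = (8·98.0³·17·3.3 / (70.3×10³))^0.25
  = (6008.6)^0.25 = 8.8043 mm

8.80 mm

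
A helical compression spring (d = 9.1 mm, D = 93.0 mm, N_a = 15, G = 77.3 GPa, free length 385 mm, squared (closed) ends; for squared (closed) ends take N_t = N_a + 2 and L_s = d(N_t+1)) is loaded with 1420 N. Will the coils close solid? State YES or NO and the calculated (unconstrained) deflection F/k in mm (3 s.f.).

k = Gd⁴/(8D³N_a) = (77.3×10³)(9.1⁴)/(8·93.0³·15) = 5.4918 N/mm
N_t = 17; L_s = 9.1·18 = 163.8 mm; δ_solid = L₀ − L_s = 385 − 163.8 = 221.2 mm
δ = F/k = 1420/5.4918 = 258.57 mm
δ ≥ δ_solid → spring goes solid

YES, δ = 259 mm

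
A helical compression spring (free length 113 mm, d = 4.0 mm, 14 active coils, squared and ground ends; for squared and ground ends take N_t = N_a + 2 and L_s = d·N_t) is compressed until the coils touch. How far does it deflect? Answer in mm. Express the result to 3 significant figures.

N_t = 16; L_s = 4.0·16 = 64 mm
δ_solid = L₀ − L_s = 113 − 64 = 49 mm

49.0 mm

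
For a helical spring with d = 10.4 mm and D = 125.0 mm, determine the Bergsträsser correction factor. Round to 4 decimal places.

1.1109

C = D/d = 125.0/10.4 = 12.0192
K_B = (4C+2)/(4C−3) = 50.077/45.077 = 1.1109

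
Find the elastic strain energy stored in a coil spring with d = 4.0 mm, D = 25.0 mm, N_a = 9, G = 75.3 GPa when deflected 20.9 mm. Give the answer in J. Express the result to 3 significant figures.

3.74 J

k = Gd⁴/(8D³N_a) = (75.3×10³)(4.0⁴)/(8·25.0³·9) = 17.135 N/mm
U = ½kδ² = 0.5 × 17.135 × 20.9² = 3742.4 N·mm = 3.7424 J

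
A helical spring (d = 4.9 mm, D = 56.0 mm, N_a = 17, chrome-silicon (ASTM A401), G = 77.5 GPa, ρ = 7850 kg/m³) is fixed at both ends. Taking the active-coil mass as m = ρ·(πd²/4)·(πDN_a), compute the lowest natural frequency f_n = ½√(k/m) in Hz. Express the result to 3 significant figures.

k = Gd⁴/(8D³N_a) = (77.5×10³)(4.9⁴)/(8·56.0³·17) = 1.8706 N/mm = 1870.6 N/m
Wire length L = πDN_a = π·56.0·17 = 2990.8 mm
m = ρ·(πd²/4)·L = 7850 × 18.857×10⁻⁶ m² × 2.9908 m = 0.44273 kg
f_n = ½√(k/m) = 0.5·√(1870.6/0.44273) = 0.5·√(4225.2) = 32.501 Hz

32.5 Hz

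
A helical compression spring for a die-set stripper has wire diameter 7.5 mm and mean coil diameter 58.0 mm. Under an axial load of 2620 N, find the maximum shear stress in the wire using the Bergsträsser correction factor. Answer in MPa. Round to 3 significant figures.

1080 MPa

Spring index C = D/d = 58.0/7.5 = 7.7333
K_B = (4C+2)/(4C−3) = 32.933/27.933 = 1.1790
τ₀ = 8FD/(πd³) = 8·2620·58.0/(π·7.5³) = 1.21568e+06/1325.4 = 917.25 MPa
τ_max = K·τ₀ = 1.1790 × 917.25 = 1081.4 MPa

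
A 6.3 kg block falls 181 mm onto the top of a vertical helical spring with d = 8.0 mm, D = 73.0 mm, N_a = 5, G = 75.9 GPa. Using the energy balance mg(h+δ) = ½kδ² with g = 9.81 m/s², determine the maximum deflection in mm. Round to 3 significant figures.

k = Gd⁴/(8D³N_a) = (75.9×10³)(8.0⁴)/(8·73.0³·5) = 19.979 N/mm
W = mg = 6.3 × 9.81 = 61.803 N
½kδ² − Wδ − Wh = 0 → δ = (W + √(W² + 2kWh))/k
δ = (61.803 + √(3819.6 + 446983))/19.979 = (61.803 + 671.42)/19.979 = 36.7 mm

36.7 mm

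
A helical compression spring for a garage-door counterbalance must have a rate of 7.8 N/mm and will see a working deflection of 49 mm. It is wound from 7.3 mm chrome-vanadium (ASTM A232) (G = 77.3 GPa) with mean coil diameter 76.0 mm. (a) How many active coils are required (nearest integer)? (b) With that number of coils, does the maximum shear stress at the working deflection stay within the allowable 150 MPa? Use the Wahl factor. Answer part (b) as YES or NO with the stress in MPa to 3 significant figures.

N_a = Gd⁴/(8D³k) = (77.3×10³)(7.3⁴)/(8·76.0³·7.8) = 8.014 → N_a = 8
Actual rate k = Gd⁴/(8D³·8) = 7.8136 N/mm
Working load F = kδ = 7.8136·49 = 382.87 N
C = 76.0/7.3 = 10.4110; K_W = (4C−1)/(4C−4)+0.615/C = 1.1388
τ_max = K_W·8FD/(πd³) = 1.1388·190.47 = 216.9 MPa
τ_max > 150 MPa → exceeds allowable

(a) 8 coils; (b) NO, τ_max = 217 MPa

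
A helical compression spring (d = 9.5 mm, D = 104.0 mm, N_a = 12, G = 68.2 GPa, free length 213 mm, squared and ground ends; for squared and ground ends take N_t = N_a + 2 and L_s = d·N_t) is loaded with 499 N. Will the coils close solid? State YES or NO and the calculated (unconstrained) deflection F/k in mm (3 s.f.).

k = Gd⁴/(8D³N_a) = (68.2×10³)(9.5⁴)/(8·104.0³·12) = 5.1441 N/mm
N_t = 14; L_s = 9.5·14 = 133 mm; δ_solid = L₀ − L_s = 213 − 133 = 80 mm
δ = F/k = 499/5.1441 = 97.005 mm
δ ≥ δ_solid → spring goes solid

YES, δ = 97.0 mm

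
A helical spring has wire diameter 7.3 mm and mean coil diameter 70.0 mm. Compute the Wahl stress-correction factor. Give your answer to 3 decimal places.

C = D/d = 70.0/7.3 = 9.5890
K_W = (4C−1)/(4C−4) + 0.615/C = 37.356/34.356 + 0.0641 = 1.1515

1.151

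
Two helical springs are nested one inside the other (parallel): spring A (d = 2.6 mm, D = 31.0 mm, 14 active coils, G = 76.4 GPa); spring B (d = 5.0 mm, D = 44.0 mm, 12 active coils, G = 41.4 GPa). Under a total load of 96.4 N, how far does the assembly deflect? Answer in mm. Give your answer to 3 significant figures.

k_A = Gd⁴/(8D³N_a) = (76.4×10³)(2.6⁴)/(8·31.0³·14) = 1.0464 N/mm
k_B = Gd⁴/(8D³N_a) = (41.4×10³)(5.0⁴)/(8·44.0³·12) = 3.1641 N/mm
Parallel: k_eq = 1.0464 + 3.1641 = 4.2105 N/mm
δ = F/k_eq = 96.4/4.2105 = 22.895 mm

22.9 mm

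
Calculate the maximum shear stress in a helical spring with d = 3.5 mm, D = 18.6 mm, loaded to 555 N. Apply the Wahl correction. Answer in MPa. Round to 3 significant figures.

Spring index C = D/d = 18.6/3.5 = 5.3143
K_W = (4C−1)/(4C−4) + 0.615/C = 20.257/17.257 + 0.1157 = 1.2896
τ₀ = 8FD/(πd³) = 8·555·18.6/(π·3.5³) = 82584/134.7 = 613.11 MPa
τ_max = K·τ₀ = 1.2896 × 613.11 = 790.65 MPa

791 MPa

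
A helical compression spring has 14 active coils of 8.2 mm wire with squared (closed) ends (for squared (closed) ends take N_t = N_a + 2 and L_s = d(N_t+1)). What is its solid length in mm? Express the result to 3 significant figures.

squared (closed) ends: N_t = N_a + 2 = 14 + 2 = 16
L_s = d·(N_t+1) = 8.2 × 17 = 139.4 mm

139 mm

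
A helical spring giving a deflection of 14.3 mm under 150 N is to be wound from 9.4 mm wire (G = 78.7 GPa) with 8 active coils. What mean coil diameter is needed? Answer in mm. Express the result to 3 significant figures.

Required rate k = F/δ = 150/14.3 = 10.49 N/mm
D = (Gd⁴/(8N_a·k))^(1/3) = (78.7×10³·9.4⁴/(8·8·10.49))^(1/3)
  = (915274)^(1/3) = 97.0920 mm

97.1 mm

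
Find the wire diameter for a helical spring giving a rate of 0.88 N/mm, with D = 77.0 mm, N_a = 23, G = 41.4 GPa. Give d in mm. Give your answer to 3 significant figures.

d = (8D³N_a·k / G)^(1/4) = (8·77.0³·23·0.88 / (41.4×10³))^0.25
  = (1785.6)^0.25 = 6.5004 mm

6.50 mm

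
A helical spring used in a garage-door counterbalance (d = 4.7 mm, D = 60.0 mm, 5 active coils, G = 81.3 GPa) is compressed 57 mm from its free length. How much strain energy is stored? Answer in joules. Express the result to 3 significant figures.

7.46 J

k = Gd⁴/(8D³N_a) = (81.3×10³)(4.7⁴)/(8·60.0³·5) = 4.5916 N/mm
U = ½kδ² = 0.5 × 4.5916 × 57² = 7459.1 N·mm = 7.4591 J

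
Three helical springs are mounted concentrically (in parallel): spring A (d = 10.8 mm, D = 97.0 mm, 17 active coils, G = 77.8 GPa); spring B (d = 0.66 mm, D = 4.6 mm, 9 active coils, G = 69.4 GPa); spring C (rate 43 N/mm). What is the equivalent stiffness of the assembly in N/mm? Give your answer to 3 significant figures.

53.4 N/mm

k_A = Gd⁴/(8D³N_a) = (77.8×10³)(10.8⁴)/(8·97.0³·17) = 8.5275 N/mm
k_B = Gd⁴/(8D³N_a) = (69.4×10³)(0.66⁴)/(8·4.6³·9) = 1.879 N/mm
Parallel: k_eq = 8.5275 + 1.879 + 43 = 53.406 N/mm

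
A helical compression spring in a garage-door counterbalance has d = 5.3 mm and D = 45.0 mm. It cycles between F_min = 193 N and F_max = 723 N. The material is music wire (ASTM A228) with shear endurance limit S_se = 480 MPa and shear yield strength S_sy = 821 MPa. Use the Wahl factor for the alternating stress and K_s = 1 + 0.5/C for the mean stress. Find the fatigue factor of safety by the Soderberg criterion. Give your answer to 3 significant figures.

1.05

C = D/d = 45.0/5.3 = 8.4906; K_W = (4C−1)/(4C−4)+0.615/C = 1.1726; K_s = 1+0.5/C = 1.0589
F_a = (F_max−F_min)/2 = 265 N; F_m = (F_max+F_min)/2 = 458 N
τ_a = K_W·8F_aD/(πd³) = 1.1726 × 203.97 = 239.17 MPa
τ_m = K_s·8F_mD/(πd³) = 1.0589 × 352.53 = 373.29 MPa
Soderberg: 1/n_f = τ_a/S_se + τ_m/S_sy = 239.17/480 + 373.29/821 = 0.49827 + 0.45467 = 0.95294
n_f = 1/0.95294 = 1.049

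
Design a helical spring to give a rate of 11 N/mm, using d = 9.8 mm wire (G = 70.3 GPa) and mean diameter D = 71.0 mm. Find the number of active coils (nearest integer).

N_a = Gd⁴/(8D³k) = (70.3×10³ × 9.8⁴)/(8 × 71.0³ × 11)
    = 6.48425e+08 / 3.14962e+07 = 20.59 → 21 coils

21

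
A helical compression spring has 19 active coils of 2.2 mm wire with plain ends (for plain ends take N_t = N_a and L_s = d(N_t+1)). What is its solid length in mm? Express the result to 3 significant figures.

plain ends: N_t = N_a = 19
L_s = d·(N_t+1) = 2.2 × 20 = 44 mm

44.0 mm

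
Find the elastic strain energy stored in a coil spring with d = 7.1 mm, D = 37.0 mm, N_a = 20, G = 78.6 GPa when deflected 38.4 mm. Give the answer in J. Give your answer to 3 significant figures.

18.2 J

k = Gd⁴/(8D³N_a) = (78.6×10³)(7.1⁴)/(8·37.0³·20) = 24.645 N/mm
U = ½kδ² = 0.5 × 24.645 × 38.4² = 18170 N·mm = 18.17 J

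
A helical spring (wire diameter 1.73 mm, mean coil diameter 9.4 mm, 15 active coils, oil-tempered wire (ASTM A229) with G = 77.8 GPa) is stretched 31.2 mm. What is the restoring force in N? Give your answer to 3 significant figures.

218 N

k = Gd⁴/(8D³N_a) = (77.8×10³)(1.73⁴)/(8·9.4³·15) = 6.992 N/mm
F = k·δ = 6.992 × 31.2 = 218.15 N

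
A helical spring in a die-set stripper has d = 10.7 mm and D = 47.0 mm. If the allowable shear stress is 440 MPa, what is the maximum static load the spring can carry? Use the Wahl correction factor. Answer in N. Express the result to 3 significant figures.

3310 N

C = D/d = 47.0/10.7 = 4.3925
K_W = (4C−1)/(4C−4) + 0.615/C = 16.570/13.570 + 0.1400 = 1.3611
τ_max = K·8FD/(πd³) → F_max = τ_allow·πd³/(8DK)
F_max = 440·π·10.7³/(8·47.0·1.3611) = 1.6934e+06/511.77 = 3308.9 N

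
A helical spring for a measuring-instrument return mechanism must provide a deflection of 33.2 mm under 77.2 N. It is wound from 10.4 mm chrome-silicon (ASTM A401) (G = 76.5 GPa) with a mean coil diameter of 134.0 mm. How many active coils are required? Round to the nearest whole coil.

20

Required rate k = F/δ = 77.2/33.2 = 2.3253 N/mm
N_a = Gd⁴/(8D³k) = (76.5×10³ × 10.4⁴)/(8 × 134.0³ × 2.3253)
    = 8.94942e+08 / 4.47593e+07 = 19.99 → 20 coils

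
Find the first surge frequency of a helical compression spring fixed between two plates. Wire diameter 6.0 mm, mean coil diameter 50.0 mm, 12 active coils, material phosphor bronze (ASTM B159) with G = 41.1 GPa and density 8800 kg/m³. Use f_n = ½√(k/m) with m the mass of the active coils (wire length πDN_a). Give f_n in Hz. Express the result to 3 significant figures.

48.6 Hz

k = Gd⁴/(8D³N_a) = (41.1×10³)(6.0⁴)/(8·50.0³·12) = 4.4388 N/mm = 4438.8 N/m
Wire length L = πDN_a = π·50.0·12 = 1885 mm
m = ρ·(πd²/4)·L = 8800 × 28.274×10⁻⁶ m² × 1.885 m = 0.469 kg
f_n = ½√(k/m) = 0.5·√(4438.8/0.469) = 0.5·√(9464.3) = 48.642 Hz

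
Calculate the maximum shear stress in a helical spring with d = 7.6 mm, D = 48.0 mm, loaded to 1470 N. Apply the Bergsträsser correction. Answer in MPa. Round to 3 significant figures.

501 MPa

Spring index C = D/d = 48.0/7.6 = 6.3158
K_B = (4C+2)/(4C−3) = 27.263/22.263 = 1.2246
τ₀ = 8FD/(πd³) = 8·1470·48.0/(π·7.6³) = 564480/1379.1 = 409.32 MPa
τ_max = K·τ₀ = 1.2246 × 409.32 = 501.24 MPa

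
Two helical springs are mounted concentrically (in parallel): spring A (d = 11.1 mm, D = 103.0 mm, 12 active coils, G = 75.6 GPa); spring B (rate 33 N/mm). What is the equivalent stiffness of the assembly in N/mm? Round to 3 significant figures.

k_A = Gd⁴/(8D³N_a) = (75.6×10³)(11.1⁴)/(8·103.0³·12) = 10.94 N/mm
Parallel: k_eq = 10.94 + 33 = 43.94 N/mm

43.9 N/mm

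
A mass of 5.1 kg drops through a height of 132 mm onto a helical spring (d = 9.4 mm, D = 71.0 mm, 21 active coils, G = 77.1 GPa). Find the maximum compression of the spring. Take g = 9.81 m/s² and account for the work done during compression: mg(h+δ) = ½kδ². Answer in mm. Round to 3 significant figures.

k = Gd⁴/(8D³N_a) = (77.1×10³)(9.4⁴)/(8·71.0³·21) = 10.011 N/mm
W = mg = 5.1 × 9.81 = 50.031 N
½kδ² − Wδ − Wh = 0 → δ = (W + √(W² + 2kWh))/k
δ = (50.031 + √(2503.1 + 132228))/10.011 = (50.031 + 367.06)/10.011 = 41.663 mm

41.7 mm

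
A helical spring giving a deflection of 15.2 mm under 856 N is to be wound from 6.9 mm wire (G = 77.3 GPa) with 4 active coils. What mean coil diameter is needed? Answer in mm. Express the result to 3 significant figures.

46.0 mm

Required rate k = F/δ = 856/15.2 = 56.316 N/mm
D = (Gd⁴/(8N_a·k))^(1/3) = (77.3×10³·6.9⁴/(8·4·56.316))^(1/3)
  = (97229)^(1/3) = 45.9831 mm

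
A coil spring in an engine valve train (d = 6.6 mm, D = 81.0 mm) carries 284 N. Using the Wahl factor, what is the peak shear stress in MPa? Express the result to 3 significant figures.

Spring index C = D/d = 81.0/6.6 = 12.2727
K_W = (4C−1)/(4C−4) + 0.615/C = 48.091/45.091 + 0.0501 = 1.1166
τ₀ = 8FD/(πd³) = 8·284·81.0/(π·6.6³) = 184032/903.2 = 203.76 MPa
τ_max = K·τ₀ = 1.1166 × 203.76 = 227.52 MPa

228 MPa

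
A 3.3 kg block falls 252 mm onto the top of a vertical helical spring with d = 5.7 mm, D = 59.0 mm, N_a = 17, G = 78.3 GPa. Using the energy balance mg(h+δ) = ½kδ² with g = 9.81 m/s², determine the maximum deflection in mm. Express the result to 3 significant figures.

k = Gd⁴/(8D³N_a) = (78.3×10³)(5.7⁴)/(8·59.0³·17) = 2.9591 N/mm
W = mg = 3.3 × 9.81 = 32.373 N
½kδ² − Wδ − Wh = 0 → δ = (W + √(W² + 2kWh))/k
δ = (32.373 + √(1048 + 48281.4))/2.9591 = (32.373 + 222.1)/2.9591 = 85.996 mm

86.0 mm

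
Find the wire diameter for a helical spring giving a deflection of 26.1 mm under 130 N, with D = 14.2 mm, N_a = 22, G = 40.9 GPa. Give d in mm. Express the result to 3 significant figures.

Required rate k = F/δ = 130/26.1 = 4.9808 N/mm
d = (8D³N_a·k / G)^(1/4) = (8·14.2³·22·4.9808 / (40.9×10³))^0.25
  = (61.37)^0.25 = 2.7989 mm

2.80 mm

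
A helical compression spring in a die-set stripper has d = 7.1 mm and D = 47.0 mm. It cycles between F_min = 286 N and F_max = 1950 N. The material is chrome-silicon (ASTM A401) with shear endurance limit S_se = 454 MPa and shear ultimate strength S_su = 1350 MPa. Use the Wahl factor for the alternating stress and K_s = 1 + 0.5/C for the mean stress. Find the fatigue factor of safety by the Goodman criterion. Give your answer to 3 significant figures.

0.953

C = D/d = 47.0/7.1 = 6.6197; K_W = (4C−1)/(4C−4)+0.615/C = 1.2264; K_s = 1+0.5/C = 1.0755
F_a = (F_max−F_min)/2 = 832 N; F_m = (F_max+F_min)/2 = 1118 N
τ_a = K_W·8F_aD/(πd³) = 1.2264 × 278.22 = 341.2 MPa
τ_m = K_s·8F_mD/(πd³) = 1.0755 × 373.86 = 402.09 MPa
Goodman: 1/n_f = τ_a/S_se + τ_m/S_su = 341.2/454 + 402.09/1350 = 0.75154 + 0.29785 = 1.0494
n_f = 1/1.0494 = 0.9529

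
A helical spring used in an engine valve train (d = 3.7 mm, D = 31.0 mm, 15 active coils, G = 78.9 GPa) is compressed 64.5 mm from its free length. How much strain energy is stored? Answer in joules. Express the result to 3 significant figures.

k = Gd⁴/(8D³N_a) = (78.9×10³)(3.7⁴)/(8·31.0³·15) = 4.1364 N/mm
U = ½kδ² = 0.5 × 4.1364 × 64.5² = 8604.1 N·mm = 8.6041 J

8.60 J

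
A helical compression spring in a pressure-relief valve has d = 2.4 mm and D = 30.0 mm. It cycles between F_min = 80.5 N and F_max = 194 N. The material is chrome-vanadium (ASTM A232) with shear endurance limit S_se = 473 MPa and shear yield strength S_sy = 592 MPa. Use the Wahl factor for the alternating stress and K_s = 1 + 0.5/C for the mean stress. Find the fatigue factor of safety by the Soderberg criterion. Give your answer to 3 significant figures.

0.483

C = D/d = 30.0/2.4 = 12.5000; K_W = (4C−1)/(4C−4)+0.615/C = 1.1144; K_s = 1+0.5/C = 1.0400
F_a = (F_max−F_min)/2 = 56.75 N; F_m = (F_max+F_min)/2 = 137.25 N
τ_a = K_W·8F_aD/(πd³) = 1.1144 × 313.61 = 349.5 MPa
τ_m = K_s·8F_mD/(πd³) = 1.0400 × 758.47 = 788.81 MPa
Soderberg: 1/n_f = τ_a/S_se + τ_m/S_sy = 349.5/473 + 788.81/592 = 0.73889 + 1.33245 = 2.0713
n_f = 1/2.0713 = 0.4828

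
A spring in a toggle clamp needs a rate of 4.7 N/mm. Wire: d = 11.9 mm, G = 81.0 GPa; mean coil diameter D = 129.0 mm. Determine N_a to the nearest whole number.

20

N_a = Gd⁴/(8D³k) = (81.0×10³ × 11.9⁴)/(8 × 129.0³ × 4.7)
    = 1.62432e+09 / 8.07155e+07 = 20.12 → 20 coils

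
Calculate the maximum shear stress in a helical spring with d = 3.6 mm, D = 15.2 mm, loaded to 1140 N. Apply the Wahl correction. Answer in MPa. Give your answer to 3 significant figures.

1300 MPa

Spring index C = D/d = 15.2/3.6 = 4.2222
K_W = (4C−1)/(4C−4) + 0.615/C = 15.889/12.889 + 0.1457 = 1.3784
τ₀ = 8FD/(πd³) = 8·1140·15.2/(π·3.6³) = 138624/146.57 = 945.76 MPa
τ_max = K·τ₀ = 1.3784 × 945.76 = 1303.7 MPa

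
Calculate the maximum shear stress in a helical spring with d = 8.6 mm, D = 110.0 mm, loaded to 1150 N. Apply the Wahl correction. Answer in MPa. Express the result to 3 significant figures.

563 MPa

Spring index C = D/d = 110.0/8.6 = 12.7907
K_W = (4C−1)/(4C−4) + 0.615/C = 50.163/47.163 + 0.0481 = 1.1117
τ₀ = 8FD/(πd³) = 8·1150·110.0/(π·8.6³) = 1.012e+06/1998.2 = 506.45 MPa
τ_max = K·τ₀ = 1.1117 × 506.45 = 563.01 MPa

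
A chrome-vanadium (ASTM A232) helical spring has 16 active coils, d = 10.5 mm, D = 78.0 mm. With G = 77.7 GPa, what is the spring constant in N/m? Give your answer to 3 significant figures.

k = Gd⁴/(8D³N_a) = (77.7×10³ × 10.5⁴) / (8 × 78.0³ × 16)
  = 9.44448e+08 / 6.07427e+07 = 15.548 N/mm = 15548 N/m

15500 N/m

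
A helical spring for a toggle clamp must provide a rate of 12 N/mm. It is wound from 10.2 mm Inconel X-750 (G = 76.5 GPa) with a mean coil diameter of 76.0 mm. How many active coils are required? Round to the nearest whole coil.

20

N_a = Gd⁴/(8D³k) = (76.5×10³ × 10.2⁴)/(8 × 76.0³ × 12)
    = 8.28061e+08 / 4.21417e+07 = 19.65 → 20 coils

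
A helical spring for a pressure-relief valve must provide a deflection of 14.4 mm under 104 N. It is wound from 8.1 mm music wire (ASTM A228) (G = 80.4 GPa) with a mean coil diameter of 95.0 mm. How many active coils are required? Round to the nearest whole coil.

7

Required rate k = F/δ = 104/14.4 = 7.2222 N/mm
N_a = Gd⁴/(8D³k) = (80.4×10³ × 8.1⁴)/(8 × 95.0³ × 7.2222)
    = 3.46096e+08 / 4.95372e+07 = 6.987 → 7 coils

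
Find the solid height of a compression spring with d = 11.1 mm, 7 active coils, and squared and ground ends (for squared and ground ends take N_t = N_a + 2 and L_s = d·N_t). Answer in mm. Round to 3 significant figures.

squared and ground ends: N_t = N_a + 2 = 7 + 2 = 9
L_s = d·N_t = 11.1 × 9 = 99.9 mm

99.9 mm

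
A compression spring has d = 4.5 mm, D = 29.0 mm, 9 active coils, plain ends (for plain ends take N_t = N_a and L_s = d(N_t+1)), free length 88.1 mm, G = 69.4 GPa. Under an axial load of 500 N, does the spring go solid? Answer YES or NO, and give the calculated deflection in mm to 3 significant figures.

NO, δ = 30.9 mm

k = Gd⁴/(8D³N_a) = (69.4×10³)(4.5⁴)/(8·29.0³·9) = 16.206 N/mm
N_t = 9; L_s = 4.5·10 = 45 mm; δ_solid = L₀ − L_s = 88.1 − 45 = 43.1 mm
δ = F/k = 500/16.206 = 30.852 mm
δ < δ_solid → spring does not go solid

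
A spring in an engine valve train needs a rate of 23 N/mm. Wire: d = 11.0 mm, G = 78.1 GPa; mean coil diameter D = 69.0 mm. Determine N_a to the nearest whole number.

N_a = Gd⁴/(8D³k) = (78.1×10³ × 11.0⁴)/(8 × 69.0³ × 23)
    = 1.14346e+09 / 6.04457e+07 = 18.92 → 19 coils

19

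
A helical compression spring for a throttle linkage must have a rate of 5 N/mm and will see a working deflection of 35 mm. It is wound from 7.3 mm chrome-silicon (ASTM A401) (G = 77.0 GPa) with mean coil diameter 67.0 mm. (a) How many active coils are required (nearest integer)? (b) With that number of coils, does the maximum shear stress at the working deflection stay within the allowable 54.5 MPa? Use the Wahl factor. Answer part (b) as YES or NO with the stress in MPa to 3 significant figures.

(a) 18 coils; (b) NO, τ_max = 89.8 MPa

N_a = Gd⁴/(8D³k) = (77.0×10³)(7.3⁴)/(8·67.0³·5) = 18.18 → N_a = 18
Actual rate k = Gd⁴/(8D³·18) = 5.0489 N/mm
Working load F = kδ = 5.0489·35 = 176.71 N
C = 67.0/7.3 = 9.1781; K_W = (4C−1)/(4C−4)+0.615/C = 1.1587
τ_max = K_W·8FD/(πd³) = 1.1587·77.501 = 89.802 MPa
τ_max > 54.5 MPa → exceeds allowable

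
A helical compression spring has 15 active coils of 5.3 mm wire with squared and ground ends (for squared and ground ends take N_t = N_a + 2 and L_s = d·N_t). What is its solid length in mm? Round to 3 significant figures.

squared and ground ends: N_t = N_a + 2 = 15 + 2 = 17
L_s = d·N_t = 5.3 × 17 = 90.1 mm

90.1 mm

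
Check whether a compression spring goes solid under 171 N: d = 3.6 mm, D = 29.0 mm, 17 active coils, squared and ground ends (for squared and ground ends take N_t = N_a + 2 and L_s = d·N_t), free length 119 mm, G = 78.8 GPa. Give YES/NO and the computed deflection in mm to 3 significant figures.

k = Gd⁴/(8D³N_a) = (78.8×10³)(3.6⁴)/(8·29.0³·17) = 3.9903 N/mm
N_t = 19; L_s = 3.6·19 = 68.4 mm; δ_solid = L₀ − L_s = 119 − 68.4 = 50.6 mm
δ = F/k = 171/3.9903 = 42.854 mm
δ < δ_solid → spring does not go solid

NO, δ = 42.9 mm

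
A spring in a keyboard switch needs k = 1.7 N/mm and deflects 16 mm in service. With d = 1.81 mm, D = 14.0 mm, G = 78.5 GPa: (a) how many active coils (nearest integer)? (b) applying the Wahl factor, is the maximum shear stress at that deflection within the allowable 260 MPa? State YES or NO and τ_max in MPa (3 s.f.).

N_a = Gd⁴/(8D³k) = (78.5×10³)(1.81⁴)/(8·14.0³·1.7) = 22.58 → N_a = 23
Actual rate k = Gd⁴/(8D³·23) = 1.6687 N/mm
Working load F = kδ = 1.6687·16 = 26.699 N
C = 14.0/1.81 = 7.7348; K_W = (4C−1)/(4C−4)+0.615/C = 1.1909
τ_max = K_W·8FD/(πd³) = 1.1909·160.52 = 191.16 MPa
τ_max ≤ 260 MPa → acceptable

(a) 23 coils; (b) YES, τ_max = 191 MPa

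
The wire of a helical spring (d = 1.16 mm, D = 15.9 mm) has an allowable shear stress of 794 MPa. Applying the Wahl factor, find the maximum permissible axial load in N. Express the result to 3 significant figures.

27.7 N

C = D/d = 15.9/1.16 = 13.7069
K_W = (4C−1)/(4C−4) + 0.615/C = 53.828/50.828 + 0.0449 = 1.1039
τ_max = K·8FD/(πd³) → F_max = τ_allow·πd³/(8DK)
F_max = 794·π·1.16³/(8·15.9·1.1039) = 3893.5/140.41 = 27.729 N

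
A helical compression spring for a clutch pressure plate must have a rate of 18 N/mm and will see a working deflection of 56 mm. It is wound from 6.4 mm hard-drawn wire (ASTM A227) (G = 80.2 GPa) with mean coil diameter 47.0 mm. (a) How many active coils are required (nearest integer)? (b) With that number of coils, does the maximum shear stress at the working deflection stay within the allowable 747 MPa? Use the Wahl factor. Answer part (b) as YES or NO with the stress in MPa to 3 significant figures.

N_a = Gd⁴/(8D³k) = (80.2×10³)(6.4⁴)/(8·47.0³·18) = 9 → N_a = 9
Actual rate k = Gd⁴/(8D³·9) = 18 N/mm
Working load F = kδ = 18·56 = 1008 N
C = 47.0/6.4 = 7.3438; K_W = (4C−1)/(4C−4)+0.615/C = 1.2020
τ_max = K_W·8FD/(πd³) = 1.2020·460.21 = 553.16 MPa
τ_max ≤ 747 MPa → acceptable

(a) 9 coils; (b) YES, τ_max = 553 MPa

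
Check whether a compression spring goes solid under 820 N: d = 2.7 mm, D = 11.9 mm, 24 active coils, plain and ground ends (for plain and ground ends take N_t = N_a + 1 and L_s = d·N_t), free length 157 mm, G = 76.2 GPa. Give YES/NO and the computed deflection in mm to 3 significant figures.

NO, δ = 65.5 mm

k = Gd⁴/(8D³N_a) = (76.2×10³)(2.7⁴)/(8·11.9³·24) = 12.516 N/mm
N_t = 25; L_s = 2.7·25 = 67.5 mm; δ_solid = L₀ − L_s = 157 − 67.5 = 89.5 mm
δ = F/k = 820/12.516 = 65.516 mm
δ < δ_solid → spring does not go solid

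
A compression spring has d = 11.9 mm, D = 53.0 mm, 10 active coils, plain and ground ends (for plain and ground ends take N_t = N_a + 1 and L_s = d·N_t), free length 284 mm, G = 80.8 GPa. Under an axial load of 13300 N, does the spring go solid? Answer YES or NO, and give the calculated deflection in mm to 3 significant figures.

k = Gd⁴/(8D³N_a) = (80.8×10³)(11.9⁴)/(8·53.0³·10) = 136.04 N/mm
N_t = 11; L_s = 11.9·11 = 130.9 mm; δ_solid = L₀ − L_s = 284 − 130.9 = 153.1 mm
δ = F/k = 13300/136.04 = 97.762 mm
δ < δ_solid → spring does not go solid

NO, δ = 97.8 mm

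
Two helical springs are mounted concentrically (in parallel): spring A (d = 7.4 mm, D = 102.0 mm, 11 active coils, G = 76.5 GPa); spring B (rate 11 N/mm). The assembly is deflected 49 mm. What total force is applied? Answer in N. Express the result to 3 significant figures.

659 N

k_A = Gd⁴/(8D³N_a) = (76.5×10³)(7.4⁴)/(8·102.0³·11) = 2.4564 N/mm
Parallel: k_eq = 2.4564 + 11 = 13.456 N/mm
F = k_eq·δ = 13.456·49 = 659.37 N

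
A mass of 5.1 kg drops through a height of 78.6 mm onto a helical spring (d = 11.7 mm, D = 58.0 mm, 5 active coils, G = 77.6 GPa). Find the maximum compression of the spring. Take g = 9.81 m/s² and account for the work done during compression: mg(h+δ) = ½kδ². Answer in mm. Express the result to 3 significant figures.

k = Gd⁴/(8D³N_a) = (77.6×10³)(11.7⁴)/(8·58.0³·5) = 186.32 N/mm
W = mg = 5.1 × 9.81 = 50.031 N
½kδ² − Wδ − Wh = 0 → δ = (W + √(W² + 2kWh))/k
δ = (50.031 + √(2503.1 + 1.46539e+06))/186.32 = (50.031 + 1211.6)/186.32 = 6.7711 mm

6.77 mm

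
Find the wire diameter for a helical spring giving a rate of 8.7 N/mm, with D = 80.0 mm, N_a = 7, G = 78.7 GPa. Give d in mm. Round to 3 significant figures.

d = (8D³N_a·k / G)^(1/4) = (8·80.0³·7·8.7 / (78.7×10³))^0.25
  = (3169.6)^0.25 = 7.5033 mm

7.50 mm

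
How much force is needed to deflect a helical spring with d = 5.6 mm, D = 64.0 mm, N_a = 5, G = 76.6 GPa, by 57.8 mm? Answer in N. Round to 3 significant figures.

k = Gd⁴/(8D³N_a) = (76.6×10³)(5.6⁴)/(8·64.0³·5) = 7.1842 N/mm
F = k·δ = 7.1842 × 57.8 = 415.25 N

415 N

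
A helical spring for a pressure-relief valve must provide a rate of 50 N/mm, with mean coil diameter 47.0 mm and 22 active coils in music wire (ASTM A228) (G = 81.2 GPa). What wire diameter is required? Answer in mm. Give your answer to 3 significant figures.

d = (8D³N_a·k / G)^(1/4) = (8·47.0³·22·50 / (81.2×10³))^0.25
  = (11252)^0.25 = 10.2992 mm

10.3 mm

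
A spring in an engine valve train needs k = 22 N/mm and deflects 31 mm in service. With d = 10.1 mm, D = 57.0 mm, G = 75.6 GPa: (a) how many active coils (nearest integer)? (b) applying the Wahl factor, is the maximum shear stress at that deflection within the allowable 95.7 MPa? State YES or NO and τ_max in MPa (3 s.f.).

N_a = Gd⁴/(8D³k) = (75.6×10³)(10.1⁴)/(8·57.0³·22) = 24.14 → N_a = 24
Actual rate k = Gd⁴/(8D³·24) = 22.125 N/mm
Working load F = kδ = 22.125·31 = 685.87 N
C = 57.0/10.1 = 5.6436; K_W = (4C−1)/(4C−4)+0.615/C = 1.2705
τ_max = K_W·8FD/(πd³) = 1.2705·96.626 = 122.76 MPa
τ_max > 95.7 MPa → exceeds allowable

(a) 24 coils; (b) NO, τ_max = 123 MPa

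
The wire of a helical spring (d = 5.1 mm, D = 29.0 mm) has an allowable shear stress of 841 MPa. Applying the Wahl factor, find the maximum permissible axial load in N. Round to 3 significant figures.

1190 N

C = D/d = 29.0/5.1 = 5.6863
K_W = (4C−1)/(4C−4) + 0.615/C = 21.745/18.745 + 0.1082 = 1.2682
τ_max = K·8FD/(πd³) → F_max = τ_allow·πd³/(8DK)
F_max = 841·π·5.1³/(8·29.0·1.2682) = 3.5047e+05/294.22 = 1191.2 N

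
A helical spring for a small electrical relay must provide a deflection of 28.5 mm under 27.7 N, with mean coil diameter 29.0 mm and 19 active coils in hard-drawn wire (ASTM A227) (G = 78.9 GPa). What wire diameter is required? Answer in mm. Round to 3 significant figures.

Required rate k = F/δ = 27.7/28.5 = 0.97193 N/mm
d = (8D³N_a·k / G)^(1/4) = (8·29.0³·19·0.97193 / (78.9×10³))^0.25
  = (45.666)^0.25 = 2.5996 mm

2.60 mm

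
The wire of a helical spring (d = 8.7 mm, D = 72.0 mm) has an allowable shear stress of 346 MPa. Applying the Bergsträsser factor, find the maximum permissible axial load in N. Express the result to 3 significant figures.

C = D/d = 72.0/8.7 = 8.2759
K_B = (4C+2)/(4C−3) = 35.103/30.103 = 1.1661
τ_max = K·8FD/(πd³) → F_max = τ_allow·πd³/(8DK)
F_max = 346·π·8.7³/(8·72.0·1.1661) = 7.1579e+05/671.67 = 1065.7 N

1070 N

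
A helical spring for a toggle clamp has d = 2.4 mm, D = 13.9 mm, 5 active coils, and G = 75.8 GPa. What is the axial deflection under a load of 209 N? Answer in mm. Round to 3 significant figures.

k = Gd⁴/(8D³N_a) = (75.8×10³)(2.4⁴)/(8·13.9³·5) = 23.41 N/mm
δ = F/k = 209 / 23.41 = 8.9276 mm

8.93 mm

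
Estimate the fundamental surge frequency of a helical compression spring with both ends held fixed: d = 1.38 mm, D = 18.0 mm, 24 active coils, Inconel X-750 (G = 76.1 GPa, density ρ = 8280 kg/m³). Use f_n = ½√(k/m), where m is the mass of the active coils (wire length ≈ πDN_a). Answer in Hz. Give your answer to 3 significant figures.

60.5 Hz

k = Gd⁴/(8D³N_a) = (76.1×10³)(1.38⁴)/(8·18.0³·24) = 0.24648 N/mm = 246.48 N/m
Wire length L = πDN_a = π·18.0·24 = 1357.2 mm
m = ρ·(πd²/4)·L = 8280 × 1.4957×10⁻⁶ m² × 1.3572 m = 0.016808 kg
f_n = ½√(k/m) = 0.5·√(246.48/0.016808) = 0.5·√(14665) = 60.549 Hz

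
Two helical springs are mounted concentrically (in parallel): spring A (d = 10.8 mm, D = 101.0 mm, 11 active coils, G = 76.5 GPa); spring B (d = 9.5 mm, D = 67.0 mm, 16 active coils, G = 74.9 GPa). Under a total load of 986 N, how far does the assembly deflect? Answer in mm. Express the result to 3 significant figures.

k_A = Gd⁴/(8D³N_a) = (76.5×10³)(10.8⁴)/(8·101.0³·11) = 11.479 N/mm
k_B = Gd⁴/(8D³N_a) = (74.9×10³)(9.5⁴)/(8·67.0³·16) = 15.847 N/mm
Parallel: k_eq = 11.479 + 15.847 = 27.326 N/mm
δ = F/k_eq = 986/27.326 = 36.083 mm

36.1 mm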